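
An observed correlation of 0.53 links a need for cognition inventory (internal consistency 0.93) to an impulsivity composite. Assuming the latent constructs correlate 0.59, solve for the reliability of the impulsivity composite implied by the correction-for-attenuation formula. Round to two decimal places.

r_true = r_obs / √(r_xx · r_yy) ⇒ 0.59 = 0.53 / √(0.93 · r_yy).
√(0.93 · r_yy) = 0.53 / 0.59 = 0.8983; 0.93 · r_yy = 0.8069; r_yy = 0.8069 / 0.93 ≈ 0.87.

0.87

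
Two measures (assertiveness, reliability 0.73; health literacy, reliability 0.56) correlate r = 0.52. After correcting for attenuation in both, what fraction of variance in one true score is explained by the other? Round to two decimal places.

Disattenuated r = 0.52 / √(0.73 × 0.56) = 0.52 / 0.6394 = 0.8133.
Shared true-score variance = 0.8133² = 0.6615 ≈ 0.66.

0.66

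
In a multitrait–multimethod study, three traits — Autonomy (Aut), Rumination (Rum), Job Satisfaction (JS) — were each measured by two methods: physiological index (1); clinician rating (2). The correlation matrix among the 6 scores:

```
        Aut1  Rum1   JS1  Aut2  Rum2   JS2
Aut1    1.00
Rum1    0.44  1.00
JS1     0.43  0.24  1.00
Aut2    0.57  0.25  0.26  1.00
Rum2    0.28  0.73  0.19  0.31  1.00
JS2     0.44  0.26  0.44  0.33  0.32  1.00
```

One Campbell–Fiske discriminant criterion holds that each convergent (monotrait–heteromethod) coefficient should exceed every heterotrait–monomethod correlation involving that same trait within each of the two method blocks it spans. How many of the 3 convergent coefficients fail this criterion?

Convergent coefficients and their comparison sets:
Aut (methods 1·2): 0.57 vs {0.44, 0.31, 0.43, 0.33} → pass.
Rum (methods 1·2): 0.73 vs {0.44, 0.31, 0.24, 0.32} → pass.
JS (methods 1·2): 0.44 vs {0.43, 0.33, 0.24, 0.32} → pass.
0 of 3 fail.

0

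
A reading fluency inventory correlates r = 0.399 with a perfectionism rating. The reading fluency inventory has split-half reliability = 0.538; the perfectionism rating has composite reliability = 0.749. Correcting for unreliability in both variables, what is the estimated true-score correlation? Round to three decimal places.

0.629

r_true = r_obs / √(r_xx · r_yy) = 0.399 / √(0.538 × 0.749) = 0.399 / √0.402962 = 0.399 / 0.6348 ≈ 0.629.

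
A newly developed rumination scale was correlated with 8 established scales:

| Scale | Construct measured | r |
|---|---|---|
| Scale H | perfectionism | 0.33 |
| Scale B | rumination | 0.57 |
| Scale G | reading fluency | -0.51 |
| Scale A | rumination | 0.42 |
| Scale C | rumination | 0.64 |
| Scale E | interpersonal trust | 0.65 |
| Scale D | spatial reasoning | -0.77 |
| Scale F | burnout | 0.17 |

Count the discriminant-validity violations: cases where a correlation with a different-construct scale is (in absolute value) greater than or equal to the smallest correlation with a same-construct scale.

Convergent (same construct = rumination): Scale B, Scale A, Scale C.
Smallest convergent = 0.42. Discriminant |r|: 0.33, 0.51, 0.65, 0.77, 0.17; count ≥ 0.42 → 3.

3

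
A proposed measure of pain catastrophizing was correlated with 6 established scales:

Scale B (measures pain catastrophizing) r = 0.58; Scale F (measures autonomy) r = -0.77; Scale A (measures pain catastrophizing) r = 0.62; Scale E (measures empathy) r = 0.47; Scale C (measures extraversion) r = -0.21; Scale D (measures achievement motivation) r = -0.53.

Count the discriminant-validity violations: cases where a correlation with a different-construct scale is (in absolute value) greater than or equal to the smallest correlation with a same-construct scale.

Convergent (same construct = pain catastrophizing): Scale B, Scale A.
Smallest convergent = 0.58. Discriminant |r|: 0.77, 0.47, 0.21, 0.53; count ≥ 0.58 → 1.

1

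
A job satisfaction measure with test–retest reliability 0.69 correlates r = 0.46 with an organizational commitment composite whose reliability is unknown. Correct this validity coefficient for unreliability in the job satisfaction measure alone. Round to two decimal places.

Single correction: r_c = r_obs / √r_xx = 0.46 / √0.69 = 0.46 / 0.8307 ≈ 0.55.

0.55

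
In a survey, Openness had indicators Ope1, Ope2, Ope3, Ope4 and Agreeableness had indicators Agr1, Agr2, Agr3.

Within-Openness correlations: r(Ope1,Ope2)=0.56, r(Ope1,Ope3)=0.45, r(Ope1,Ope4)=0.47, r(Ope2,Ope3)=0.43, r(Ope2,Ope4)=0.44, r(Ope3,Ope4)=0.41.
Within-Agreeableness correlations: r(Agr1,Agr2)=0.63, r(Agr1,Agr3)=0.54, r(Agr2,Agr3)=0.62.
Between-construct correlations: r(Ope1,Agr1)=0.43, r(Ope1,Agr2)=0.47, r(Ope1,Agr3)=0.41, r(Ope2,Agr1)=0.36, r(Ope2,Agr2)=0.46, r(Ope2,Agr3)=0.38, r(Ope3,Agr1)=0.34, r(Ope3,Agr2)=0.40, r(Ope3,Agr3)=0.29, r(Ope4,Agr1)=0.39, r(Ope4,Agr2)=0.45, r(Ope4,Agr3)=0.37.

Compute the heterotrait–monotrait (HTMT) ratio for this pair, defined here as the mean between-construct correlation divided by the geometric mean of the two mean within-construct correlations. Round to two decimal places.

0.76

Between-construct mean = 4.75/12 = 0.3958.
Mean within-Ope = 2.76/6 = 0.4600; mean within-Agr = 1.79/3 = 0.5967.
Geometric mean = √(0.4600 × 0.5967) = 0.5239.
HTMT = 0.3958 / 0.5239 = 0.76.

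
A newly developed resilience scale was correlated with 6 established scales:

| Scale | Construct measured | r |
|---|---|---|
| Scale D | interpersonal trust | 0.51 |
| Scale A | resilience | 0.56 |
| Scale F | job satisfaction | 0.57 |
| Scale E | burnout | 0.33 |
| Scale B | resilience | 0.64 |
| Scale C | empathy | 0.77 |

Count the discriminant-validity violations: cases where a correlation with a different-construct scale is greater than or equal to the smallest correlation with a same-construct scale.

Convergent (same construct = resilience): Scale A, Scale B.
Smallest convergent = 0.56. Discriminant values: 0.51, 0.57, 0.33, 0.77; count ≥ 0.56 → 2.

2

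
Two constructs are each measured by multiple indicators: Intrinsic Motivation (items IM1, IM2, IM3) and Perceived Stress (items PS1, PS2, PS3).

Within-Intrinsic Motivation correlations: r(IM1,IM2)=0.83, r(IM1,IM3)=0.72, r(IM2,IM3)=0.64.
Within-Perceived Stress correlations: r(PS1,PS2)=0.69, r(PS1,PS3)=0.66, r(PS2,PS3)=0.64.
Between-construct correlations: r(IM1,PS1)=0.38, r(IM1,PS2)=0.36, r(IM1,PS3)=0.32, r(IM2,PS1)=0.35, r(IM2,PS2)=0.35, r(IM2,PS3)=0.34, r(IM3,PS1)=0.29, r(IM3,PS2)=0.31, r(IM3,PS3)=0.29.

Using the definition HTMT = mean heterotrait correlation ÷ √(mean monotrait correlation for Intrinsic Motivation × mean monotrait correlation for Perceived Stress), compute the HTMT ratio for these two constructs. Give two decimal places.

Mean between = 2.99/9 = 0.3322.
Mean within-IM = 2.19/3 = 0.7300; mean within-PS = 1.99/3 = 0.6633.
Geometric mean = √(0.7300 × 0.6633) = 0.6959.
HTMT = 0.3322 / 0.6959 = 0.48.

0.48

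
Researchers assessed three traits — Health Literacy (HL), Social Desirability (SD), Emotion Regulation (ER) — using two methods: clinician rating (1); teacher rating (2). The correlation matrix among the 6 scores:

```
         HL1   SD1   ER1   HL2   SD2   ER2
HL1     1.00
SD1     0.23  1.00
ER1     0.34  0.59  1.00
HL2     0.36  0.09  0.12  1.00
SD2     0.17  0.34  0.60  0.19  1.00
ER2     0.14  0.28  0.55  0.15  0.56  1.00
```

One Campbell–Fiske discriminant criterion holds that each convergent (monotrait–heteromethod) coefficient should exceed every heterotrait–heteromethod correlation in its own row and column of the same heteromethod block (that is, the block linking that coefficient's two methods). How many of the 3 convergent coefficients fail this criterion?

Each convergent coefficient versus the relevant comparison correlations:
HL (methods 1·2): 0.36 vs {0.17, 0.09, 0.14, 0.12} → pass.
SD (methods 1·2): 0.34 vs {0.09, 0.17, 0.28, 0.60} → fail.
ER (methods 1·2): 0.55 vs {0.12, 0.14, 0.60, 0.28} → fail.
2 of 3 fail.

2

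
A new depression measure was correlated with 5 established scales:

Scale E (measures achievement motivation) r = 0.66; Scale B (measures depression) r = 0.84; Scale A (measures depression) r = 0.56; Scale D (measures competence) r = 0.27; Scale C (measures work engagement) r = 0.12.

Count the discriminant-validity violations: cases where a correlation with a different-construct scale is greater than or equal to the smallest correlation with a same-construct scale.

Convergent (same construct = depression): Scale B, Scale A.
Smallest convergent = 0.56. Discriminant values: 0.66, 0.27, 0.12; count ≥ 0.56 → 1.

1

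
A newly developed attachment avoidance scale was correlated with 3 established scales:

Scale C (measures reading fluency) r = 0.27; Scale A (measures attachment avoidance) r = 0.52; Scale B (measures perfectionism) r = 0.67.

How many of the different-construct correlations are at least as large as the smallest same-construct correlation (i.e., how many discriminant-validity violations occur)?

1

Convergent (same construct = attachment avoidance): Scale A.
Smallest convergent = 0.52. Discriminant values: 0.27, 0.67; count ≥ 0.52 → 1.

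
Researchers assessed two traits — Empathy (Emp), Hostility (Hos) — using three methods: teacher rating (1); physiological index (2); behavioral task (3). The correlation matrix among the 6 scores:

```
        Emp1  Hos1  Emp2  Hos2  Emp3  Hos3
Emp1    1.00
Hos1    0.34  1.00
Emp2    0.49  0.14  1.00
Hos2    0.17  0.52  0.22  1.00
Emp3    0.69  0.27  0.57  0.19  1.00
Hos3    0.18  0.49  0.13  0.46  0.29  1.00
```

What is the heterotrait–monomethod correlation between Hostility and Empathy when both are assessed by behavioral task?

0.29

Different traits, same method: r(Hos3, Emp3) = 0.29.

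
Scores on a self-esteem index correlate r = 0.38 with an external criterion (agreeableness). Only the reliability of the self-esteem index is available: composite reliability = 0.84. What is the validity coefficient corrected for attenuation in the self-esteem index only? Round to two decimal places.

0.41

Single correction: r_c = r_obs / √r_xx = 0.38 / √0.84 = 0.38 / 0.9165 ≈ 0.41.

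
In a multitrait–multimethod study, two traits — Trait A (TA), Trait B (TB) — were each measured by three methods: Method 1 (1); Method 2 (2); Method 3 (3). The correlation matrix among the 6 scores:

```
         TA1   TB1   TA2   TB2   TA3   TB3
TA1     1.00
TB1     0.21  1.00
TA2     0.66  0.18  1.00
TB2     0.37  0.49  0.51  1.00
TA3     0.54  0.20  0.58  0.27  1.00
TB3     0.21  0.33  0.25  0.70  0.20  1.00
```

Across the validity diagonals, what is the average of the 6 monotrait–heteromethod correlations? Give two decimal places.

0.55

Convergent values: 0.66, 0.54, 0.58, 0.49, 0.33, 0.70; mean = 3.30/6 = 0.55.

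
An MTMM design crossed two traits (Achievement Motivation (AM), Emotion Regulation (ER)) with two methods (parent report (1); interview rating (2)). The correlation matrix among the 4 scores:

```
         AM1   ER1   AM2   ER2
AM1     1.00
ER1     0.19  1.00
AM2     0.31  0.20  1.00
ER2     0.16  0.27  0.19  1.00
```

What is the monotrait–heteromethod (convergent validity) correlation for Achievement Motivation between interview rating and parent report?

Same trait (AM), different methods: r(AM2, AM1) = 0.31.

0.31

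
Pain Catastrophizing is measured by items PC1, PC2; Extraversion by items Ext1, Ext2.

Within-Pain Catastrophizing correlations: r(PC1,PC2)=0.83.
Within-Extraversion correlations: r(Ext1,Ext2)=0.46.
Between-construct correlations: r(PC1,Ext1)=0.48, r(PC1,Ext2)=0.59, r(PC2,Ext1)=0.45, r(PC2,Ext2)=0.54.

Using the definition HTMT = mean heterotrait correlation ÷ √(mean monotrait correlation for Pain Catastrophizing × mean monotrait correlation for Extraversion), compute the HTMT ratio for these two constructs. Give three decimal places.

0.833

Mean between = 2.06/4 = 0.5150.
Mean within-PC = 0.83/1 = 0.8300; mean within-Ext = 0.46/1 = 0.4600.
Geometric mean = √(0.8300 × 0.4600) = 0.6179.
HTMT = 0.5150 / 0.6179 = 0.833.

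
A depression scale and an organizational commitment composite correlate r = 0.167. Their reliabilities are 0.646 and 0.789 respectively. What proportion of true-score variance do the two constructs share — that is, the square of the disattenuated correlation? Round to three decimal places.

Disattenuated r = 0.167 / √(0.646 × 0.789) = 0.167 / 0.7139 = 0.2339.
Shared true-score variance = 0.2339² = 0.0547 ≈ 0.055.

0.055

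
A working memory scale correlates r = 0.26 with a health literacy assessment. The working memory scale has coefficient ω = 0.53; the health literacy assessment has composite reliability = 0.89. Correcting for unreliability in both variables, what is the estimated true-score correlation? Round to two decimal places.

r_true = r_obs / √(r_xx · r_yy) = 0.26 / √(0.53 × 0.89) = 0.26 / √0.4717 = 0.26 / 0.6868 ≈ 0.38.

0.38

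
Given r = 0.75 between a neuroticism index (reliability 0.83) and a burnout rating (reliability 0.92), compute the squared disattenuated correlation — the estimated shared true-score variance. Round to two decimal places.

0.74

Disattenuated r = 0.75 / √(0.83 × 0.92) = 0.75 / 0.8738 = 0.8583.
Shared true-score variance = 0.8583² = 0.7367 ≈ 0.74.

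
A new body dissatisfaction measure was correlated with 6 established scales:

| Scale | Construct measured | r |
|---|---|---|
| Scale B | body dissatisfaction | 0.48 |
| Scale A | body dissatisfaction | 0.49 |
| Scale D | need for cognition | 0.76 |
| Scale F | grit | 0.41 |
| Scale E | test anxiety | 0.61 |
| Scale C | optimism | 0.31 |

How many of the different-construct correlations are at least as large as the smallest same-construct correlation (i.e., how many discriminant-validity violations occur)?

Convergent (same construct = body dissatisfaction): Scale B, Scale A.
Smallest convergent = 0.48. Discriminant values: 0.76, 0.41, 0.61, 0.31; count ≥ 0.48 → 2.

2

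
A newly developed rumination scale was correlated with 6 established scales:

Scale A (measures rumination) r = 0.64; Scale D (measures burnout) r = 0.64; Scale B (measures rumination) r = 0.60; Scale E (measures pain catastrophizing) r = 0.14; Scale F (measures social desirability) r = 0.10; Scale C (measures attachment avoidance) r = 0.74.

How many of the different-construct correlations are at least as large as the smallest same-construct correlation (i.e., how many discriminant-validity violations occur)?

2

Convergent (same construct = rumination): Scale A, Scale B.
Smallest convergent = 0.60. Discriminant values: 0.64, 0.14, 0.10, 0.74; count ≥ 0.60 → 2.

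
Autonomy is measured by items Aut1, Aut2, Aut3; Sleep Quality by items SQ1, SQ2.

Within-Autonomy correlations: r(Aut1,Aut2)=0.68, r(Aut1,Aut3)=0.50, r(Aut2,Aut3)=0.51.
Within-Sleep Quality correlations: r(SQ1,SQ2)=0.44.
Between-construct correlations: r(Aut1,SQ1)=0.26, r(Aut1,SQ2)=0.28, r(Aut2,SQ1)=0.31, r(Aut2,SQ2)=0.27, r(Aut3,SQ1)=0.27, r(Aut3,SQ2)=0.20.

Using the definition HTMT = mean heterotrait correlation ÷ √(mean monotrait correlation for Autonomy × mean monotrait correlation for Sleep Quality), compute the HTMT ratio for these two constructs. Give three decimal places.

Between-construct mean = 1.59/6 = 0.2650.
Mean within-Aut = 1.69/3 = 0.5633; mean within-SQ = 0.44/1 = 0.4400.
Geometric mean = √(0.5633 × 0.4400) = 0.4978.
HTMT = 0.2650 / 0.4978 = 0.532.

0.532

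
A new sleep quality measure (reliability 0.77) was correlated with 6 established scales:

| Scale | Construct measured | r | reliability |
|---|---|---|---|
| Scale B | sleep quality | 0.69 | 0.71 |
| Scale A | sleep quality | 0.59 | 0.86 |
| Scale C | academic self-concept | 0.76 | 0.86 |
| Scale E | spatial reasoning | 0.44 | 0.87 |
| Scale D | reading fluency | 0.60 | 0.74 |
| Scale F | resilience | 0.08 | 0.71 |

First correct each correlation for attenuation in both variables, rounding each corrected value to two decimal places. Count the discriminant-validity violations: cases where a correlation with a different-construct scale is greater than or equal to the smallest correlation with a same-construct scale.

2

Disattenuated r (r / √(r_scale · r_new)):
  Scale B (conv): 0.69 / √(0.71·0.77) = 0.93
  Scale A (conv): 0.59 / √(0.86·0.77) = 0.73
  Scale C (disc): 0.76 / √(0.86·0.77) = 0.93
  Scale E (disc): 0.44 / √(0.87·0.77) = 0.54
  Scale D (disc): 0.60 / √(0.74·0.77) = 0.79
  Scale F (disc): 0.08 / √(0.71·0.77) = 0.11
Smallest convergent = 0.73. Discriminant values: 0.93, 0.54, 0.79, 0.11; count ≥ 0.73 → 2.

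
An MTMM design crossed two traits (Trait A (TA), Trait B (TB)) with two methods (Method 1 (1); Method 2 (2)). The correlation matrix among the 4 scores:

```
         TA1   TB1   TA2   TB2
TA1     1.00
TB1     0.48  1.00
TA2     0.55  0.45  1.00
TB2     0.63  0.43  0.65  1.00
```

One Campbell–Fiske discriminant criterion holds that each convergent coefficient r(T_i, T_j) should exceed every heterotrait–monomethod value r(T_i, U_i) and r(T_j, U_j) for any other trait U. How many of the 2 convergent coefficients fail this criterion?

2

Convergent coefficients and their comparison sets:
TA (methods 1·2): 0.55 vs {0.48, 0.65} → fail.
TB (methods 1·2): 0.43 vs {0.48, 0.65} → fail.
2 of 2 fail.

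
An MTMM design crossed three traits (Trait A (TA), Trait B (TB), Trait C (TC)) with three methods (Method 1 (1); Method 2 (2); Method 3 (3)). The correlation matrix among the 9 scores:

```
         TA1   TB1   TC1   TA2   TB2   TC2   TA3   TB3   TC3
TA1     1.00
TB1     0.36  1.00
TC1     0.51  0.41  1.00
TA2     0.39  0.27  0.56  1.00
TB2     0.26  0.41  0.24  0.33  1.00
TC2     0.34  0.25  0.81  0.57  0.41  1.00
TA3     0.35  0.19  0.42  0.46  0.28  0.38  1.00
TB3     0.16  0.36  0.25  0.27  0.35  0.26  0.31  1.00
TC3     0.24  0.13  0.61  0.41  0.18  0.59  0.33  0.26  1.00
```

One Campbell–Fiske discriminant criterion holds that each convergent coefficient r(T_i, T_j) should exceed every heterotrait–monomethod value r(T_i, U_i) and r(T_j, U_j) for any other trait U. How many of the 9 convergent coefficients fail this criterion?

6

Each convergent coefficient versus the relevant comparison correlations:
TA (methods 1·2): 0.39 vs {0.36, 0.33, 0.51, 0.57} → fail.
TA (methods 1·3): 0.35 vs {0.36, 0.31, 0.51, 0.33} → fail.
TA (methods 2·3): 0.46 vs {0.33, 0.31, 0.57, 0.33} → fail.
TB (methods 1·2): 0.41 vs {0.36, 0.33, 0.41, 0.41} → fail.
TB (methods 1·3): 0.36 vs {0.36, 0.31, 0.41, 0.26} → fail.
TB (methods 2·3): 0.35 vs {0.33, 0.31, 0.41, 0.26} → fail.
TC (methods 1·2): 0.81 vs {0.51, 0.57, 0.41, 0.41} → pass.
TC (methods 1·3): 0.61 vs {0.51, 0.33, 0.41, 0.26} → pass.
TC (methods 2·3): 0.59 vs {0.57, 0.33, 0.41, 0.26} → pass.
6 of 9 fail.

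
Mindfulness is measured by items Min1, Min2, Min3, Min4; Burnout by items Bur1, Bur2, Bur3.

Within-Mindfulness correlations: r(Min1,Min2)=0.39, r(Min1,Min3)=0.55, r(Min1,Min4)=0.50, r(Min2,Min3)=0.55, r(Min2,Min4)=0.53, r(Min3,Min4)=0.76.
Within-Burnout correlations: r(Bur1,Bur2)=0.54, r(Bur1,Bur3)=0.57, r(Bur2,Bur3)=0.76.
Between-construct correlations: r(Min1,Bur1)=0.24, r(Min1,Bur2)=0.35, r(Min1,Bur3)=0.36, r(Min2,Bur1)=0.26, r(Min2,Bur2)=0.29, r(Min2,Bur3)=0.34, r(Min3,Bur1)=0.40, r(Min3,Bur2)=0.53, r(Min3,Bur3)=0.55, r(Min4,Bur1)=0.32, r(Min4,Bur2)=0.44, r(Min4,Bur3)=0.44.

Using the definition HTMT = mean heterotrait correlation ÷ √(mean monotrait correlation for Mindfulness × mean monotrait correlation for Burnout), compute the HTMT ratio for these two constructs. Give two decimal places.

Mean heterotrait r = 4.52/12 = 0.3767.
Mean within-Min = 3.28/6 = 0.5467; mean within-Bur = 1.87/3 = 0.6233.
Geometric mean = √(0.5467 × 0.6233) = 0.5837.
HTMT = 0.3767 / 0.5837 = 0.65.

0.65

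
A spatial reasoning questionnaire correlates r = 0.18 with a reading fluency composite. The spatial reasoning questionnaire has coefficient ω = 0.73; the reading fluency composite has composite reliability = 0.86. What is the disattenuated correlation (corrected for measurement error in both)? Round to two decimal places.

r_true = r_obs / √(r_xx · r_yy) = 0.18 / √(0.73 × 0.86) = 0.18 / √0.6278 = 0.18 / 0.7923 ≈ 0.23.

0.23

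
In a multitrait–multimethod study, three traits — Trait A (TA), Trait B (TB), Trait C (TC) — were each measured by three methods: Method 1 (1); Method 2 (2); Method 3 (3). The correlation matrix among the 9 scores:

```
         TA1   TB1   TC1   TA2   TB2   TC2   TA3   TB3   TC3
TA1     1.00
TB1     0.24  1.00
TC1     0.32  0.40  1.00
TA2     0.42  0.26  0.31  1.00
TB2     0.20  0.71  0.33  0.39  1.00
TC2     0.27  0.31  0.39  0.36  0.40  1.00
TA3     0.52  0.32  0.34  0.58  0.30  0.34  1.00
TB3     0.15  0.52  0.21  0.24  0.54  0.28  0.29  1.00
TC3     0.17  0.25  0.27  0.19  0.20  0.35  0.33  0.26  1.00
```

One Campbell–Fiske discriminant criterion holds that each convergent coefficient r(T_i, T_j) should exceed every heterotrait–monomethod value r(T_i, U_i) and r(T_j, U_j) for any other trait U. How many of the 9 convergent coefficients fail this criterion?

Convergent coefficients and their comparison sets:
TA (methods 1·2): 0.42 vs {0.24, 0.39, 0.32, 0.36} → pass.
TA (methods 1·3): 0.52 vs {0.24, 0.29, 0.32, 0.33} → pass.
TA (methods 2·3): 0.58 vs {0.39, 0.29, 0.36, 0.33} → pass.
TB (methods 1·2): 0.71 vs {0.24, 0.39, 0.40, 0.40} → pass.
TB (methods 1·3): 0.52 vs {0.24, 0.29, 0.40, 0.26} → pass.
TB (methods 2·3): 0.54 vs {0.39, 0.29, 0.40, 0.26} → pass.
TC (methods 1·2): 0.39 vs {0.32, 0.36, 0.40, 0.40} → fail.
TC (methods 1·3): 0.27 vs {0.32, 0.33, 0.40, 0.26} → fail.
TC (methods 2·3): 0.35 vs {0.36, 0.33, 0.40, 0.26} → fail.
3 of 9 fail.

3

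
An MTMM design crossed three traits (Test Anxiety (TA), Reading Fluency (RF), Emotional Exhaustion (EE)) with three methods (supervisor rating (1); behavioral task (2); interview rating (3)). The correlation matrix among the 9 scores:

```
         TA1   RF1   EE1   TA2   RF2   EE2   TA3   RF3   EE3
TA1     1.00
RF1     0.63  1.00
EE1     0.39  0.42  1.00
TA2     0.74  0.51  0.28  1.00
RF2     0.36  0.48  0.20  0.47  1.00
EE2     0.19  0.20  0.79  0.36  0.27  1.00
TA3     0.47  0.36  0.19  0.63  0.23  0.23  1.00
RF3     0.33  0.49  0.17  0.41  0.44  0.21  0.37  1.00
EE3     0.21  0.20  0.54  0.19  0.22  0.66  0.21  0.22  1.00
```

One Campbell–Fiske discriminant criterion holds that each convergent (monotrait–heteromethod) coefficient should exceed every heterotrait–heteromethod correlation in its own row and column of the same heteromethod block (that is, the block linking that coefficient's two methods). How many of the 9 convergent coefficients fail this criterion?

Convergent coefficients and their comparison sets:
TA (methods 1·2): 0.74 vs {0.36, 0.51, 0.19, 0.28} → pass.
TA (methods 1·3): 0.47 vs {0.33, 0.36, 0.21, 0.19} → pass.
TA (methods 2·3): 0.63 vs {0.41, 0.23, 0.19, 0.23} → pass.
RF (methods 1·2): 0.48 vs {0.51, 0.36, 0.20, 0.20} → fail.
RF (methods 1·3): 0.49 vs {0.36, 0.33, 0.20, 0.17} → pass.
RF (methods 2·3): 0.44 vs {0.23, 0.41, 0.22, 0.21} → pass.
EE (methods 1·2): 0.79 vs {0.28, 0.19, 0.20, 0.20} → pass.
EE (methods 1·3): 0.54 vs {0.19, 0.21, 0.17, 0.20} → pass.
EE (methods 2·3): 0.66 vs {0.23, 0.19, 0.21, 0.22} → pass.
1 of 9 fail.

1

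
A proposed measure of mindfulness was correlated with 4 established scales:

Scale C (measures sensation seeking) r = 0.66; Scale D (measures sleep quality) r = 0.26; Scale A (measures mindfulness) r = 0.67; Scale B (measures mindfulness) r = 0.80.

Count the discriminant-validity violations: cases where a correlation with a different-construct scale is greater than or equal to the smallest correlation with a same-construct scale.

Convergent (same construct = mindfulness): Scale A, Scale B.
Smallest convergent = 0.67. Discriminant values: 0.66, 0.26; count ≥ 0.67 → 0.

0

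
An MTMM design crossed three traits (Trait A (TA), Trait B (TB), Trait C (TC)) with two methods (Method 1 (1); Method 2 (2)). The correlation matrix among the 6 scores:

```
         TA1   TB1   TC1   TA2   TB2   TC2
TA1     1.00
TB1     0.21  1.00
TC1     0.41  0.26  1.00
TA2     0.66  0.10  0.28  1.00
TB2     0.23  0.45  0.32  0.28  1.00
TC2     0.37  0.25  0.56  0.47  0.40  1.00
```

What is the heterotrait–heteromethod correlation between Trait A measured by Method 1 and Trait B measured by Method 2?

0.23

Different traits and methods: r(TA1, TB2) = 0.23.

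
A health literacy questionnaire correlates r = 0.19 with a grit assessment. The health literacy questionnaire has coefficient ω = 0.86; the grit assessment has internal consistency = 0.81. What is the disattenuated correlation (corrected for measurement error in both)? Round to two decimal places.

r_true = r_obs / √(r_xx · r_yy) = 0.19 / √(0.86 × 0.81) = 0.19 / √0.6966 = 0.19 / 0.8346 ≈ 0.23.

0.23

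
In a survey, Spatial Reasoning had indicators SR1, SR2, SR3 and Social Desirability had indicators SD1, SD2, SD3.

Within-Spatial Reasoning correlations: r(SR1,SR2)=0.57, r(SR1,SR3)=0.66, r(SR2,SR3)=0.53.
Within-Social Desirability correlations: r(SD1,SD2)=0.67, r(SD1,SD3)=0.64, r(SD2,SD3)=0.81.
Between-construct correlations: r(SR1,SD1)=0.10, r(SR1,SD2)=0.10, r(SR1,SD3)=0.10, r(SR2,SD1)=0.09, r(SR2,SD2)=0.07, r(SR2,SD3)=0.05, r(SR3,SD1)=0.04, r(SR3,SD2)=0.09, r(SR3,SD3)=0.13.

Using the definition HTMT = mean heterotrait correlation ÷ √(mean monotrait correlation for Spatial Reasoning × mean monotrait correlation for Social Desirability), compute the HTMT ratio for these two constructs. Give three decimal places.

0.133

Mean heterotrait r = 0.77/9 = 0.0856.
Mean within-SR = 1.76/3 = 0.5867; mean within-SD = 2.12/3 = 0.7067.
Geometric mean = √(0.5867 × 0.7067) = 0.6439.
HTMT = 0.0856 / 0.6439 = 0.133.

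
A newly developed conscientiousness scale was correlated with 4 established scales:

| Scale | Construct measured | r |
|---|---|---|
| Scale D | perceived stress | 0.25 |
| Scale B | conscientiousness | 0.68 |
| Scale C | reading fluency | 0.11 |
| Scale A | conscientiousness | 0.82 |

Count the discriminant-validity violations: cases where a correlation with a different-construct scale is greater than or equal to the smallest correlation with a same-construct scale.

Convergent (same construct = conscientiousness): Scale B, Scale A.
Smallest convergent = 0.68. Discriminant values: 0.25, 0.11; count ≥ 0.68 → 0.

0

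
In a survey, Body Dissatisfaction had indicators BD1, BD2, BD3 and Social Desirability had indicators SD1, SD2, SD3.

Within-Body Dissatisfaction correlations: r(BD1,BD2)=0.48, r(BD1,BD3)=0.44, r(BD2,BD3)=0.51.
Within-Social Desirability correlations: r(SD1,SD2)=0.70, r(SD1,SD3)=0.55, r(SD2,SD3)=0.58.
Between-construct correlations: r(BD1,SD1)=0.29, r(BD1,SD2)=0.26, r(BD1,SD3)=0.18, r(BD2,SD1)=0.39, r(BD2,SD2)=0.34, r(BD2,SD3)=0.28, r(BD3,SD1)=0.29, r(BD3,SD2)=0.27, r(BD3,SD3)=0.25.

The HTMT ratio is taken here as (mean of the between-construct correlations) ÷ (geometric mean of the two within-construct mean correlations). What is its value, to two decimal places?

Between-construct mean = 2.55/9 = 0.2833.
Mean within-BD = 1.43/3 = 0.4767; mean within-SD = 1.83/3 = 0.6100.
Geometric mean = √(0.4767 × 0.6100) = 0.5392.
HTMT = 0.2833 / 0.5392 = 0.53.

0.53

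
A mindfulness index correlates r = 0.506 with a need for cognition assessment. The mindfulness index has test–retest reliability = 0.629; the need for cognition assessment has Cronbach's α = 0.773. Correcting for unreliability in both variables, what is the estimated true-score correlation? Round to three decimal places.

0.726

r_true = r_obs / √(r_xx · r_yy) = 0.506 / √(0.629 × 0.773) = 0.506 / √0.486217 = 0.506 / 0.6973 ≈ 0.726.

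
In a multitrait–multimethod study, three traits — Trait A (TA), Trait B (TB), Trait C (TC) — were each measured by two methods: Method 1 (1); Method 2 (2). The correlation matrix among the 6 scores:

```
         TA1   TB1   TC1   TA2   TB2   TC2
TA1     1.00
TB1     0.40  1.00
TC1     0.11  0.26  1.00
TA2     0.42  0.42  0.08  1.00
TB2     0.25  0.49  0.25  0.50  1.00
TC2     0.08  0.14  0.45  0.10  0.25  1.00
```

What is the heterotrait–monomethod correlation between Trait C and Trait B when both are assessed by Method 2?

0.25

Different traits, same method: r(TC2, TB2) = 0.25.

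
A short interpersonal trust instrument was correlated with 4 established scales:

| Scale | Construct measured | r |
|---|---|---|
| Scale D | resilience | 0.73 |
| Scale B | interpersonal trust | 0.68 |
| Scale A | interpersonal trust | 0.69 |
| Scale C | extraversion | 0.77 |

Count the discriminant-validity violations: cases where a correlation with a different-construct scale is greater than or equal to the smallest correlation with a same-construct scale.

Convergent (same construct = interpersonal trust): Scale B, Scale A.
Smallest convergent = 0.68. Discriminant values: 0.73, 0.77; count ≥ 0.68 → 2.

2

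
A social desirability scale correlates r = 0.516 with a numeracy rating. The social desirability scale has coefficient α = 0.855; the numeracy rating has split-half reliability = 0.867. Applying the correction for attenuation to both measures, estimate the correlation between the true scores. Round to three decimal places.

0.599

r_true = r_obs / √(r_xx · r_yy) = 0.516 / √(0.855 × 0.867) = 0.516 / √0.741285 = 0.516 / 0.8610 ≈ 0.599.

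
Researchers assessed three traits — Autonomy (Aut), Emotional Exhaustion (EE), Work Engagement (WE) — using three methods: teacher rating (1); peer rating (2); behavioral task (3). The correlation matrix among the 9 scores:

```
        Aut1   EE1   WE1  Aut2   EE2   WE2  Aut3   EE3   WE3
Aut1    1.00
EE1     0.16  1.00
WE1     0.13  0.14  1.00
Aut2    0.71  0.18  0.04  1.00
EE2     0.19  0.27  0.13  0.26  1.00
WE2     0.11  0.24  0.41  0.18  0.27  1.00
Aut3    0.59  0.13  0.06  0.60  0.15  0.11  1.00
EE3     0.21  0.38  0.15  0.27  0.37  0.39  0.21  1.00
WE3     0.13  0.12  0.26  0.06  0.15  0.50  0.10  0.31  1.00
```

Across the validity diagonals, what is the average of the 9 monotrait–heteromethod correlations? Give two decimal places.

Convergent values: 0.71, 0.59, 0.60, 0.27, 0.38, 0.37, 0.41, 0.26, 0.50; mean = 4.09/9 = 0.45.

0.45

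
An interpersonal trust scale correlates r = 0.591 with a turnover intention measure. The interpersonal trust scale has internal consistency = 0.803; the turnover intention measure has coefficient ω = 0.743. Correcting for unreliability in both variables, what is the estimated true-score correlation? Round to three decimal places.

r_true = r_obs / √(r_xx · r_yy) = 0.591 / √(0.803 × 0.743) = 0.591 / √0.596629 = 0.591 / 0.7724 ≈ 0.765.

0.765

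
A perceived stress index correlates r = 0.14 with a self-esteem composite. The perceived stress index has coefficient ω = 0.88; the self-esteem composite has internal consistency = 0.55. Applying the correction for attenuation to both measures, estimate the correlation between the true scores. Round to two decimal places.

r_true = r_obs / √(r_xx · r_yy) = 0.14 / √(0.88 × 0.55) = 0.14 / √0.4840 = 0.14 / 0.6957 ≈ 0.20.

0.20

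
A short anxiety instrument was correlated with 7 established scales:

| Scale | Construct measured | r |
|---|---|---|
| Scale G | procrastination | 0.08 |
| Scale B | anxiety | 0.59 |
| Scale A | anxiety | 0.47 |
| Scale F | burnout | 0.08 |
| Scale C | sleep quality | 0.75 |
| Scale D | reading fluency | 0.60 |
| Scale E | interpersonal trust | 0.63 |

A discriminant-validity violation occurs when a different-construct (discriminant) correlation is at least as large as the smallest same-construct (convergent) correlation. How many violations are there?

Convergent (same construct = anxiety): Scale B, Scale A.
Smallest convergent = 0.47. Discriminant values: 0.08, 0.08, 0.75, 0.60, 0.63; count ≥ 0.47 → 3.

3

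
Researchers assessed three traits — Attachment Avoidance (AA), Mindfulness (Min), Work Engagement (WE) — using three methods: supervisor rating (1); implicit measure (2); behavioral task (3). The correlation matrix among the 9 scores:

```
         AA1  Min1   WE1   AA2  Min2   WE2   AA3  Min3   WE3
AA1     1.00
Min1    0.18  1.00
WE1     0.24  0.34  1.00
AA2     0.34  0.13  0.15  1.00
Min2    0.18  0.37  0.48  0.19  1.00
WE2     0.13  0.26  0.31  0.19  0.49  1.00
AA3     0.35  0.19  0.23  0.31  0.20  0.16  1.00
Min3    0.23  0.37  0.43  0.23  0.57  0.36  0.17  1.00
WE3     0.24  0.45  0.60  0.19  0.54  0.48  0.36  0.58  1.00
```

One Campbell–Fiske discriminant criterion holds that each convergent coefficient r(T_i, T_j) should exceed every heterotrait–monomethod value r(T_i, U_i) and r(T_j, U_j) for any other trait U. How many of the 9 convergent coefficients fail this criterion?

Convergent coefficients and their comparison sets:
AA (methods 1·2): 0.34 vs {0.18, 0.19, 0.24, 0.19} → pass.
AA (methods 1·3): 0.35 vs {0.18, 0.17, 0.24, 0.36} → fail.
AA (methods 2·3): 0.31 vs {0.19, 0.17, 0.19, 0.36} → fail.
Min (methods 1·2): 0.37 vs {0.18, 0.19, 0.34, 0.49} → fail.
Min (methods 1·3): 0.37 vs {0.18, 0.17, 0.34, 0.58} → fail.
Min (methods 2·3): 0.57 vs {0.19, 0.17, 0.49, 0.58} → fail.
WE (methods 1·2): 0.31 vs {0.24, 0.19, 0.34, 0.49} → fail.
WE (methods 1·3): 0.60 vs {0.24, 0.36, 0.34, 0.58} → pass.
WE (methods 2·3): 0.48 vs {0.19, 0.36, 0.49, 0.58} → fail.
7 of 9 fail.

7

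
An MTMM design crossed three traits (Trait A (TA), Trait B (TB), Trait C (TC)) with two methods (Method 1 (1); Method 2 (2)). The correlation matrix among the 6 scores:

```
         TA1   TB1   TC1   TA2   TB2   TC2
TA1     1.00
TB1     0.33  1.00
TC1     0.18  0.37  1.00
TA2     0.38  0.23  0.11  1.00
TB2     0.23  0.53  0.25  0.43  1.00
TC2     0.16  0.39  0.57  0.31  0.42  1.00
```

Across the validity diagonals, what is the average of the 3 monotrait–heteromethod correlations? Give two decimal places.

0.49

Convergent values: 0.38, 0.53, 0.57; mean = 1.48/3 = 0.49.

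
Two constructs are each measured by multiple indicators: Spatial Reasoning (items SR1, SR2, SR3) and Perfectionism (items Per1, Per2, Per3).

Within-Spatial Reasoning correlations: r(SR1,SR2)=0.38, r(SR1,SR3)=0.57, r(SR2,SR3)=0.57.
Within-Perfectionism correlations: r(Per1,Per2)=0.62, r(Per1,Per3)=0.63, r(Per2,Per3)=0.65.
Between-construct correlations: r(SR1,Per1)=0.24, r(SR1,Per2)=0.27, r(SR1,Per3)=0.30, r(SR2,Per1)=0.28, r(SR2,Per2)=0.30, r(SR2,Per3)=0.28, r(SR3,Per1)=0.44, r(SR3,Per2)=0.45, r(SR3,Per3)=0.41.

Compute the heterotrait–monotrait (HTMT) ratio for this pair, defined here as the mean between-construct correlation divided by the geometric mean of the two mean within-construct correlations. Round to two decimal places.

0.58

Mean heterotrait r = 2.97/9 = 0.3300.
Mean within-SR = 1.52/3 = 0.5067; mean within-Per = 1.90/3 = 0.6333.
Geometric mean = √(0.5067 × 0.6333) = 0.5665.
HTMT = 0.3300 / 0.5665 = 0.58.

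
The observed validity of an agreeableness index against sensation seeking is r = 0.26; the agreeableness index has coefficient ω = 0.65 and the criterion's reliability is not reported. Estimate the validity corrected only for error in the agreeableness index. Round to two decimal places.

0.32

Single correction: r_c = r_obs / √r_xx = 0.26 / √0.65 = 0.26 / 0.8062 ≈ 0.32.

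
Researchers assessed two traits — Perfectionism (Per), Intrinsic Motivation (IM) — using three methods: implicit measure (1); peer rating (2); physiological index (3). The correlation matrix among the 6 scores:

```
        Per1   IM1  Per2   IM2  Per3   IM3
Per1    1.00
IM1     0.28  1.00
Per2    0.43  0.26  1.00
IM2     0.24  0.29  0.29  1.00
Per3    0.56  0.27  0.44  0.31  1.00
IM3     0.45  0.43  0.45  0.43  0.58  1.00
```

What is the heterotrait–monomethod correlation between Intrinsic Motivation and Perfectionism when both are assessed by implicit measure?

0.28

Different traits, same method: r(IM1, Per1) = 0.28.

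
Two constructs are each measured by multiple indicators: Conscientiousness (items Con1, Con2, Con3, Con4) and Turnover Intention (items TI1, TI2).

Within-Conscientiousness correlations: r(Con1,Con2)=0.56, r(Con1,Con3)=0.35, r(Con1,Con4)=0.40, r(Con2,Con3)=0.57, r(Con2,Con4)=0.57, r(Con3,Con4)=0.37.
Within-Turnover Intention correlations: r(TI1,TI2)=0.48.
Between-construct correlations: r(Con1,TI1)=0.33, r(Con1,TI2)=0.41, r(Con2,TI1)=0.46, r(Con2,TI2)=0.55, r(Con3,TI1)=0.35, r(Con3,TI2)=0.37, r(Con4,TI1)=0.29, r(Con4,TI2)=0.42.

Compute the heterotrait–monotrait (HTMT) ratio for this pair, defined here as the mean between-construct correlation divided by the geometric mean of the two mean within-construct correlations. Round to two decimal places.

0.84

Mean between = 3.18/8 = 0.3975.
Mean within-Con = 2.82/6 = 0.4700; mean within-TI = 0.48/1 = 0.4800.
Geometric mean = √(0.4700 × 0.4800) = 0.4750.
HTMT = 0.3975 / 0.4750 = 0.84.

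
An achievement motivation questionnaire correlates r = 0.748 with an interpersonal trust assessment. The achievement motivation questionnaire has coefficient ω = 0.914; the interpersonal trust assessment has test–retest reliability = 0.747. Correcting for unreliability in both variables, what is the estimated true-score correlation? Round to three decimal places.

0.905

r_true = r_obs / √(r_xx · r_yy) = 0.748 / √(0.914 × 0.747) = 0.748 / √0.682758 = 0.748 / 0.8263 ≈ 0.905.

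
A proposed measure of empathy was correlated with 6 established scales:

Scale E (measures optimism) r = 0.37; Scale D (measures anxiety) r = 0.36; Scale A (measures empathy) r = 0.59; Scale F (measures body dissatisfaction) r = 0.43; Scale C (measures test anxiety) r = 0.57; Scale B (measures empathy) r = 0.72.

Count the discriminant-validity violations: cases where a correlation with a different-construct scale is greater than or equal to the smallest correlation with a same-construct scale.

Convergent (same construct = empathy): Scale A, Scale B.
Smallest convergent = 0.59. Discriminant values: 0.37, 0.36, 0.43, 0.57; count ≥ 0.59 → 0.

0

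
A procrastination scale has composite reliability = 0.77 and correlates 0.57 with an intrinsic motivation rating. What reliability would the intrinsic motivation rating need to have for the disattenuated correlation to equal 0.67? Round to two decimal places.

r_true = r_obs / √(r_xx · r_yy) ⇒ 0.67 = 0.57 / √(0.77 · r_yy).
√(0.77 · r_yy) = 0.57 / 0.67 = 0.8507; 0.77 · r_yy = 0.7237; r_yy = 0.7237 / 0.77 ≈ 0.94.

0.94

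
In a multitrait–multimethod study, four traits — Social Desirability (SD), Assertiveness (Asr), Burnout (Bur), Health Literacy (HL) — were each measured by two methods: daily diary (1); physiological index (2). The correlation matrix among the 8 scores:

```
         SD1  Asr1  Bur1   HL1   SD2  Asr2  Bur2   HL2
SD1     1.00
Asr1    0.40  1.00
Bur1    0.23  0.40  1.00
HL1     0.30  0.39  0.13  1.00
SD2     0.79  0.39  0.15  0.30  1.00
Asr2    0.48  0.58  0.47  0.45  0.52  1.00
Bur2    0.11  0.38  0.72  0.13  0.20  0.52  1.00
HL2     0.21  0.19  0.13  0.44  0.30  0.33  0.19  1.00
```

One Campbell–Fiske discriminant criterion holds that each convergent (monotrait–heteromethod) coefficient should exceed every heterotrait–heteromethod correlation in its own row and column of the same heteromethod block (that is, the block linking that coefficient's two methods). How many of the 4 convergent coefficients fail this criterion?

1

Checking each validity diagonal entry against its comparison values:
SD (methods 1·2): 0.79 vs {0.48, 0.39, 0.11, 0.15, 0.21, 0.30} → pass.
Asr (methods 1·2): 0.58 vs {0.39, 0.48, 0.38, 0.47, 0.19, 0.45} → pass.
Bur (methods 1·2): 0.72 vs {0.15, 0.11, 0.47, 0.38, 0.13, 0.13} → pass.
HL (methods 1·2): 0.44 vs {0.30, 0.21, 0.45, 0.19, 0.13, 0.13} → fail.
1 of 4 fail.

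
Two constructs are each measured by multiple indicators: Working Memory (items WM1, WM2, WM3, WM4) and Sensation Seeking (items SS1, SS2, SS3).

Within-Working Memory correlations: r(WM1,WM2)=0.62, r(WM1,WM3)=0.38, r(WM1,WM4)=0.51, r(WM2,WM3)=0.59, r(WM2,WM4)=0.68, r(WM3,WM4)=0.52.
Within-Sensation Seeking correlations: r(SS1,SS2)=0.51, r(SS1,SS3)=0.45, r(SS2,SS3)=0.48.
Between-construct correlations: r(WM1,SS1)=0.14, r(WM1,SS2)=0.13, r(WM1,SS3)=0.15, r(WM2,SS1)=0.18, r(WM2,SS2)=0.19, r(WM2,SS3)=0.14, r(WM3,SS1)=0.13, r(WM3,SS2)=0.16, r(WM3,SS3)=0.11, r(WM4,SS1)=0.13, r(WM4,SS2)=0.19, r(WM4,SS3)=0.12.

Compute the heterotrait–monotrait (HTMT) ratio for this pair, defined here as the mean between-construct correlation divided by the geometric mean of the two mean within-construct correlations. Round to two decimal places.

0.29

Mean between = 1.77/12 = 0.1475.
Mean within-WM = 3.30/6 = 0.5500; mean within-SS = 1.44/3 = 0.4800.
Geometric mean = √(0.5500 × 0.4800) = 0.5138.
HTMT = 0.1475 / 0.5138 = 0.29.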